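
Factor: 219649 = 219649^1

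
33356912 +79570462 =112927374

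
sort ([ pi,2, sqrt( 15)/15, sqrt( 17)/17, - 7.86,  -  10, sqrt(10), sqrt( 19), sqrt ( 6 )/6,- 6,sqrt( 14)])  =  [ - 10,- 7.86, - 6 , sqrt(17)/17, sqrt (15 )/15 , sqrt( 6 ) /6, 2,  pi, sqrt(10),sqrt( 14) , sqrt(19 ) ]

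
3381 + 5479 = 8860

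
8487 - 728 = 7759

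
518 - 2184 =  - 1666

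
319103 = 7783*41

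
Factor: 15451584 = 2^6*3^1*23^1*3499^1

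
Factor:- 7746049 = -7746049^1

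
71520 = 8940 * 8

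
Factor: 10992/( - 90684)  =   - 4/33 = - 2^2*  3^( - 1)*11^( - 1)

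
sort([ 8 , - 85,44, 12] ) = [ - 85,8, 12,44 ] 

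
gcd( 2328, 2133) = 3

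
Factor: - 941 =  - 941^1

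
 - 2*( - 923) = 1846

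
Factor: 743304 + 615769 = 1359073 =607^1*2239^1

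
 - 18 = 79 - 97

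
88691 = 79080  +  9611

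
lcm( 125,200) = 1000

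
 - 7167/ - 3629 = 7167/3629  =  1.97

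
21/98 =3/14 = 0.21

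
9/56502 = 1/6278 = 0.00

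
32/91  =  32/91=0.35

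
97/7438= 97/7438 = 0.01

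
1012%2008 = 1012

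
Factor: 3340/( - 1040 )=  - 167/52= - 2^( - 2)*13^ ( - 1 ) * 167^1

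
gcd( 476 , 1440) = 4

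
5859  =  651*9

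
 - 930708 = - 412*2259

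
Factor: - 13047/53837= -3^1*7^( -1)*4349^1*7691^ ( - 1)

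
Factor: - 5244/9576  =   - 2^( - 1 )*3^( - 1)*7^( - 1)*23^1 = - 23/42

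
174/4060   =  3/70 = 0.04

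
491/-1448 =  - 491/1448  =  - 0.34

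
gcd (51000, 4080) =2040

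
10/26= 5/13 = 0.38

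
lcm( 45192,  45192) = 45192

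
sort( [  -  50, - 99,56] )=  [ - 99, - 50,56]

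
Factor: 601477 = 17^1*35381^1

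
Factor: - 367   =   - 367^1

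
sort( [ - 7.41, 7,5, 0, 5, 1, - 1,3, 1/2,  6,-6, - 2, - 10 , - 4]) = [ - 10, - 7.41, - 6, - 4, -2,  -  1,0, 1/2,1,3 , 5, 5,  6, 7 ]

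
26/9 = 26/9 = 2.89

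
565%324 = 241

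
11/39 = 11/39 = 0.28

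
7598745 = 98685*77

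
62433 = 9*6937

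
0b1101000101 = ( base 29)sp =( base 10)837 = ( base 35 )nw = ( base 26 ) 165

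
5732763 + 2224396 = 7957159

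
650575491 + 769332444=1419907935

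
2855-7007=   -  4152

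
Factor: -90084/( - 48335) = 2^2*3^1 * 5^(-1) * 7^(- 1) * 1381^(-1) * 7507^1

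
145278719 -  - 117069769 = 262348488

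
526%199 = 128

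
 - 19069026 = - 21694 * 879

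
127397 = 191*667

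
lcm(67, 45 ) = 3015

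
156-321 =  - 165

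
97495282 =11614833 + 85880449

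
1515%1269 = 246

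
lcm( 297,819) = 27027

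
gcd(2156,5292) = 196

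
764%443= 321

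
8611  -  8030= 581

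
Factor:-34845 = -3^1*5^1  *  23^1*101^1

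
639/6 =106 + 1/2=   106.50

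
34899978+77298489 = 112198467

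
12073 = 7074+4999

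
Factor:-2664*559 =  - 1489176 = -2^3 * 3^2* 13^1*37^1 *43^1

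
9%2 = 1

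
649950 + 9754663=10404613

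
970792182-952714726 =18077456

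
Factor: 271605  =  3^1*5^1*19^1 * 953^1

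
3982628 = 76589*52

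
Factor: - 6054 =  - 2^1*3^1*1009^1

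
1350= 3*450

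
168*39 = 6552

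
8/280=1/35=   0.03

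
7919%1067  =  450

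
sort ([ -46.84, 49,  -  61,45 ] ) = [ - 61,-46.84,45,49]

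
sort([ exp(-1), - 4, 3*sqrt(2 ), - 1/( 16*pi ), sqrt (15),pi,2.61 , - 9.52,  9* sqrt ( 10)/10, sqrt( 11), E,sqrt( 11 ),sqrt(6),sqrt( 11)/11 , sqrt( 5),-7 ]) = [ - 9.52, -7,- 4, - 1/( 16*pi), sqrt( 11)/11,  exp( - 1 ),  sqrt( 5),sqrt( 6 ),2.61,E,  9*sqrt(10 ) /10,pi,  sqrt( 11), sqrt( 11), sqrt(15),3 * sqrt(2) ]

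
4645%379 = 97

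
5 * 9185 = 45925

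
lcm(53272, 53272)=53272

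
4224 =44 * 96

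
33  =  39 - 6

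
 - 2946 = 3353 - 6299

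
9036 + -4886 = 4150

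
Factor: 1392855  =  3^1*5^1 * 92857^1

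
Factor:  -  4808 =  - 2^3 * 601^1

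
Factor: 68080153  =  68080153^1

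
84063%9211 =1164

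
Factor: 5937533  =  7^1*173^1*4903^1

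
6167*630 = 3885210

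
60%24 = 12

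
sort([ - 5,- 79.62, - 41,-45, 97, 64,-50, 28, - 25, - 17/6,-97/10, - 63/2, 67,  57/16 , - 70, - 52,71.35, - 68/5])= [ - 79.62,-70, - 52,-50, - 45, - 41,-63/2,-25,-68/5, - 97/10,  -  5, - 17/6, 57/16,28, 64, 67, 71.35,97]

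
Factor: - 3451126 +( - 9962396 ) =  - 2^1 * 3^1*2235587^1 = - 13413522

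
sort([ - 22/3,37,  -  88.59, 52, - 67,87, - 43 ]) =[ - 88.59, - 67, - 43, - 22/3, 37,52, 87]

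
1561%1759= 1561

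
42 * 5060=212520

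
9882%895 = 37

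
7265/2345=3 + 46/469 = 3.10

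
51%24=3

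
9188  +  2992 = 12180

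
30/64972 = 15/32486 = 0.00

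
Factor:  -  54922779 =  - 3^4*107^1*6337^1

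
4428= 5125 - 697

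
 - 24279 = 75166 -99445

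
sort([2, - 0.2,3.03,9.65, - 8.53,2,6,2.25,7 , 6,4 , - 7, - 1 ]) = [-8.53, - 7, - 1 , - 0.2,2, 2,2.25,3.03, 4 , 6,6,  7 , 9.65 ]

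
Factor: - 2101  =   - 11^1 * 191^1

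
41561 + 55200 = 96761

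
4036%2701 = 1335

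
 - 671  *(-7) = 4697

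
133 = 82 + 51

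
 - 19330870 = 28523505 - 47854375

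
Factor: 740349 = 3^2  *  82261^1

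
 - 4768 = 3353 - 8121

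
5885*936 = 5508360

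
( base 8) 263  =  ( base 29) 65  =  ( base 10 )179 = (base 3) 20122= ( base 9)218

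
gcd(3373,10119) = 3373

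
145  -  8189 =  - 8044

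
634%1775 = 634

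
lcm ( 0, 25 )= 0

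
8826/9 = 980 + 2/3 = 980.67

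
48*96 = 4608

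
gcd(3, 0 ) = 3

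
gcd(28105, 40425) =385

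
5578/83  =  5578/83  =  67.20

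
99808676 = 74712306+25096370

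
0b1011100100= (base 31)NR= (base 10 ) 740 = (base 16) 2E4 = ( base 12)518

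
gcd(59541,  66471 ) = 3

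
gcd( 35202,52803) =17601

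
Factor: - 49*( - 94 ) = 4606 = 2^1*7^2*47^1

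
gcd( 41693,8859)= 1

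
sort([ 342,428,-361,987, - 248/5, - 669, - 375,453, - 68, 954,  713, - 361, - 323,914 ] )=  [ - 669, -375, - 361, - 361, - 323, - 68, - 248/5, 342, 428, 453,713,914,954,987 ] 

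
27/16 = 1+11/16 = 1.69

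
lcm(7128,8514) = 306504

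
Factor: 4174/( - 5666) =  -2087^1  *2833^( - 1 ) = - 2087/2833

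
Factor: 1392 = 2^4*3^1*29^1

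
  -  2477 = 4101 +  - 6578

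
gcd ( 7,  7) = 7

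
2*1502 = 3004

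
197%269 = 197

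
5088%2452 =184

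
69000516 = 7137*9668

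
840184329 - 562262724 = 277921605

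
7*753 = 5271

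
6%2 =0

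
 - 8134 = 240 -8374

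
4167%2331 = 1836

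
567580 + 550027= 1117607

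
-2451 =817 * (  -  3) 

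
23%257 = 23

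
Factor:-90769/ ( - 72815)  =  5^( - 1 )* 7^1*12967^1 * 14563^( - 1)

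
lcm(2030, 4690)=136010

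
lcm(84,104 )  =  2184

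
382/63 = 382/63 = 6.06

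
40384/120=5048/15 = 336.53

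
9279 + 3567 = 12846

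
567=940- 373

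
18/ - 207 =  - 2/23=- 0.09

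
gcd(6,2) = 2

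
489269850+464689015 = 953958865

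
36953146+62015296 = 98968442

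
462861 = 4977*93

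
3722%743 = 7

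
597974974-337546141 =260428833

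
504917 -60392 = 444525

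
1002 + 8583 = 9585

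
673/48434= 673/48434 = 0.01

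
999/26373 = 333/8791 = 0.04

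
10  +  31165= 31175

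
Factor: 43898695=5^1 * 2081^1 * 4219^1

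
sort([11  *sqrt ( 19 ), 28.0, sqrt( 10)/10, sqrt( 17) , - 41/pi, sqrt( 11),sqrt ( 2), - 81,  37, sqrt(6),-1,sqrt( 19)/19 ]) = [-81 , - 41/pi, - 1, sqrt( 19 ) /19,sqrt( 10)/10,sqrt( 2), sqrt(6 ), sqrt ( 11) , sqrt (17),28.0,  37,11* sqrt( 19 )]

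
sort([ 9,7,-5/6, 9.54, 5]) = [-5/6,5 , 7 , 9, 9.54]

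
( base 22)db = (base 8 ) 451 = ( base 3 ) 102000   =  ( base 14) 173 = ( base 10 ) 297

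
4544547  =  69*65863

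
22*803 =17666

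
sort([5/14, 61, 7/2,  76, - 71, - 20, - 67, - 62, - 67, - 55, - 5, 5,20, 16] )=[ - 71, - 67, - 67, - 62, - 55,-20, - 5,5/14,7/2,  5, 16,20,61,76] 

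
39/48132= 13/16044 = 0.00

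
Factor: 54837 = 3^4 * 677^1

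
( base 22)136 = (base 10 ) 556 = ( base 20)17G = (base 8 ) 1054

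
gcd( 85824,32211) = 9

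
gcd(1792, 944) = 16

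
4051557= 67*60471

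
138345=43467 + 94878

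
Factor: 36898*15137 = 2^1 * 19^1 * 971^1*15137^1=558525026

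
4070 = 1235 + 2835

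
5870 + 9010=14880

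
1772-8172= - 6400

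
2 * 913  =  1826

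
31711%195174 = 31711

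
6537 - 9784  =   - 3247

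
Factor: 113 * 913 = 11^1* 83^1*113^1 = 103169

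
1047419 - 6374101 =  - 5326682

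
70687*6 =424122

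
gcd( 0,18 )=18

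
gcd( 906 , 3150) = 6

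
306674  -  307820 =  - 1146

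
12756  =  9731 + 3025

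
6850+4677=11527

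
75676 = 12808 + 62868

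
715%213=76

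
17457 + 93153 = 110610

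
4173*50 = 208650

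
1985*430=853550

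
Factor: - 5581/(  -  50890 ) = 2^( - 1 ) *5^( - 1) * 7^( - 1 )*727^( - 1)*5581^1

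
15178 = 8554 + 6624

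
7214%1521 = 1130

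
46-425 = -379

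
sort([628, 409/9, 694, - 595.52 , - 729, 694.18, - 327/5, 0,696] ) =[ - 729, - 595.52, - 327/5, 0,409/9, 628,694,694.18, 696]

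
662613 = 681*973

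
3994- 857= 3137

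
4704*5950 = 27988800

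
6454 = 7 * 922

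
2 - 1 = 1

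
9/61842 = 3/20614 = 0.00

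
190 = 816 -626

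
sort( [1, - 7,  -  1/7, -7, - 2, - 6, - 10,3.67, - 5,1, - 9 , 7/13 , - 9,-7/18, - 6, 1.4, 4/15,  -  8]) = [-10, -9,-9, - 8,  -  7,- 7,  -  6,- 6, -5,-2, - 7/18, - 1/7,  4/15, 7/13,1, 1,1.4,  3.67]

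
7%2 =1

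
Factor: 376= 2^3*47^1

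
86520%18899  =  10924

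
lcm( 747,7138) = 64242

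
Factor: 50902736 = 2^4*3181421^1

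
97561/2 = 48780+1/2 = 48780.50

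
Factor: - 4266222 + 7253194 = 2^2 * 746743^1 = 2986972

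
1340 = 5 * 268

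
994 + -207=787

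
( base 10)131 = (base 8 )203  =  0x83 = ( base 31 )47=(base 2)10000011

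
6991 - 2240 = 4751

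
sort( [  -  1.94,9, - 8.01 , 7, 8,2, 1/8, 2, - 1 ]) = [ - 8.01,- 1.94, - 1, 1/8,2,  2, 7,  8,9]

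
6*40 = 240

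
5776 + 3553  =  9329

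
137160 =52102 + 85058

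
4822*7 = 33754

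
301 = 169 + 132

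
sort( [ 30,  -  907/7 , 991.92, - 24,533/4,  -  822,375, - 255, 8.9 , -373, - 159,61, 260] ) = [ - 822 , - 373, - 255, - 159, - 907/7,  -  24, 8.9,30,61,533/4,260,375,991.92 ] 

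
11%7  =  4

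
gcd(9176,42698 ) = 74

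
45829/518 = 6547/74 = 88.47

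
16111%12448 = 3663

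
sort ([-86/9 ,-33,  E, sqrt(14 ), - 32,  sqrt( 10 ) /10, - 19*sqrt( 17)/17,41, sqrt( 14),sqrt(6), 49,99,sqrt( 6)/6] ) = [-33, - 32 , - 86/9, - 19*sqrt ( 17)/17 , sqrt( 10 ) /10,sqrt (6) /6, sqrt( 6), E,sqrt( 14 ) , sqrt( 14),41, 49,99] 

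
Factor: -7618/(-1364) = 3809/682=2^ (  -  1)*11^ ( - 1)*13^1*31^( - 1 ) * 293^1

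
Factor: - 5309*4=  - 21236=- 2^2*5309^1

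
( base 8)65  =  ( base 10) 53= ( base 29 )1o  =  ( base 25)23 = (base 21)2B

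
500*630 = 315000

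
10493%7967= 2526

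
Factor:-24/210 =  - 2^2*5^ ( - 1)*7^( - 1 )=- 4/35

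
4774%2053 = 668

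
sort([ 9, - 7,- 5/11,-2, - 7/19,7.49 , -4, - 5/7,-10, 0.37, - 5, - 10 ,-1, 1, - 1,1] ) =[-10, - 10,- 7 , - 5, - 4 , -2, - 1, - 1,-5/7, - 5/11, - 7/19 , 0.37 , 1,1,7.49,9] 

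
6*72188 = 433128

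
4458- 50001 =-45543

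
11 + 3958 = 3969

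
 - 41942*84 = -3523128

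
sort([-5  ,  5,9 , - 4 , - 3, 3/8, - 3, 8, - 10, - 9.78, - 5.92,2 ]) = [-10, - 9.78, - 5.92, - 5 ,-4, - 3, - 3,3/8,2,5,8,9]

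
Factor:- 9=-3^2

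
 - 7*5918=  - 41426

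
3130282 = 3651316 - 521034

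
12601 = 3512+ 9089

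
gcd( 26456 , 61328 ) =8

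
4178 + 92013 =96191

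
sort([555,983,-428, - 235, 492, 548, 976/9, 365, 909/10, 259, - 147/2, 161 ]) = [ - 428, - 235,  -  147/2,909/10,  976/9, 161,  259, 365,492, 548, 555, 983 ]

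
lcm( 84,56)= 168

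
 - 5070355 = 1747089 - 6817444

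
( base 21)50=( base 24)49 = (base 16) 69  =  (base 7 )210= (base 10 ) 105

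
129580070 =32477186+97102884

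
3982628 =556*7163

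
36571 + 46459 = 83030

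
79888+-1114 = 78774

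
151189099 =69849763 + 81339336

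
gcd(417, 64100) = 1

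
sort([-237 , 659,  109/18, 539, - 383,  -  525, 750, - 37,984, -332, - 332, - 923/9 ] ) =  [-525, - 383, - 332, - 332,-237, - 923/9  ,  -  37, 109/18, 539,659,750,984] 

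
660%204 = 48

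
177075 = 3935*45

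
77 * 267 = 20559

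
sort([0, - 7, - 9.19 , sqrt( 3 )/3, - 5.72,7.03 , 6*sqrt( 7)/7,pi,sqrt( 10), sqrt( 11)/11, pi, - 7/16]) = [ - 9.19, - 7, - 5.72, - 7/16, 0,  sqrt( 11)/11, sqrt(3)/3,6  *sqrt (7)/7,pi, pi,sqrt( 10), 7.03 ] 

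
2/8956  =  1/4478 = 0.00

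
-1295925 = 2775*( - 467 ) 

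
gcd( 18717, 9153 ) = 3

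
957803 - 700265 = 257538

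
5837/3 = 5837/3 = 1945.67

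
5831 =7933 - 2102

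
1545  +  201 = 1746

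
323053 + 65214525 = 65537578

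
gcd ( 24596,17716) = 172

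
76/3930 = 38/1965 =0.02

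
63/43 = 63/43 = 1.47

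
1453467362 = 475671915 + 977795447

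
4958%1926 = 1106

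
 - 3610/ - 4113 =3610/4113= 0.88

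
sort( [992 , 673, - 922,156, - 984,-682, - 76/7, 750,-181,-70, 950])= [ - 984,-922, - 682, - 181,  -  70,-76/7, 156,673, 750,950,992] 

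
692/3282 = 346/1641=0.21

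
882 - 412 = 470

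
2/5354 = 1/2677= 0.00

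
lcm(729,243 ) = 729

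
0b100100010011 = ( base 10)2323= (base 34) 20B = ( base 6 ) 14431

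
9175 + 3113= 12288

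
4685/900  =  937/180 = 5.21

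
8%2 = 0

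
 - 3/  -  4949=3/4949= 0.00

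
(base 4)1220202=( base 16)1a22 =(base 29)7rk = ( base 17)1629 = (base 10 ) 6690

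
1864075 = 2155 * 865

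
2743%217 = 139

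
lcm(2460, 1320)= 54120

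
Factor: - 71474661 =-3^2*  701^1*11329^1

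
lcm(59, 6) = 354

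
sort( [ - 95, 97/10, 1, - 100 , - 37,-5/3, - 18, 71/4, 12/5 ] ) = [ - 100, - 95, - 37, - 18, - 5/3,1,12/5, 97/10, 71/4] 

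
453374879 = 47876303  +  405498576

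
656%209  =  29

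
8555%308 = 239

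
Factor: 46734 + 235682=2^4*19^1*929^1 = 282416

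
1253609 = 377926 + 875683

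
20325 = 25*813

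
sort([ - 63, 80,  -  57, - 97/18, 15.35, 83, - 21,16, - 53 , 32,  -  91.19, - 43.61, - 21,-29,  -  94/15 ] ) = [  -  91.19, - 63, - 57, - 53, - 43.61  , - 29,  -  21, - 21,  -  94/15, - 97/18, 15.35, 16,32, 80,83] 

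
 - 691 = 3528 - 4219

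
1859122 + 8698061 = 10557183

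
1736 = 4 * 434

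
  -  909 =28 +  - 937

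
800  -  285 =515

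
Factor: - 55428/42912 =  - 31/24 = - 2^( - 3)*3^( - 1 ) * 31^1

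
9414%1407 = 972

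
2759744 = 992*2782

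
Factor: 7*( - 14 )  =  -2^1*7^2 = - 98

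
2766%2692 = 74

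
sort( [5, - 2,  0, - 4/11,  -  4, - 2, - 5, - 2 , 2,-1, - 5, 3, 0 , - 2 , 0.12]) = [ - 5, - 5, - 4,- 2, - 2, - 2,-2, - 1, - 4/11, 0, 0, 0.12 , 2, 3, 5] 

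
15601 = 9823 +5778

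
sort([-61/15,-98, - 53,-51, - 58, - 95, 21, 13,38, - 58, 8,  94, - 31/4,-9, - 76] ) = [ -98, - 95,-76,- 58 , - 58,- 53,  -  51, - 9, - 31/4, - 61/15 , 8,  13,  21,38,94] 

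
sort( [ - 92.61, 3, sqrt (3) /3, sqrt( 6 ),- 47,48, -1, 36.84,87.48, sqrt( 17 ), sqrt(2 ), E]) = [ - 92.61, - 47, - 1 , sqrt( 3) /3 , sqrt(2), sqrt( 6), E , 3, sqrt( 17),36.84, 48,  87.48 ]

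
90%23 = 21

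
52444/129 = 52444/129=406.54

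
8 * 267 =2136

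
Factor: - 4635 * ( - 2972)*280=2^5 * 3^2*5^2 * 7^1*103^1 * 743^1  =  3857061600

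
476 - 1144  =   - 668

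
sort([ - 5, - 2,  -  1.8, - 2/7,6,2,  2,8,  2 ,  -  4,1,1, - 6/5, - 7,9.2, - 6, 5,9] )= [-7, - 6, - 5, - 4, -2, - 1.8,  -  6/5,  -  2/7, 1,1, 2,2,2, 5,6, 8, 9,9.2]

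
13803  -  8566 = 5237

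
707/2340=707/2340 = 0.30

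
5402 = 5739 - 337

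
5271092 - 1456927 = 3814165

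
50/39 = 1+11/39=1.28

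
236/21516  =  59/5379=0.01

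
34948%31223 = 3725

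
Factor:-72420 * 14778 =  - 1070222760 = - 2^3*3^3 *5^1*17^1*71^1*821^1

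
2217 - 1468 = 749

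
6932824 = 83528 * 83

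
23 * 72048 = 1657104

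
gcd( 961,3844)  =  961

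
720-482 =238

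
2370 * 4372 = 10361640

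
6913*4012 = 27734956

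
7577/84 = 90 + 17/84 = 90.20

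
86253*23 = 1983819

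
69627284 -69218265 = 409019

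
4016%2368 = 1648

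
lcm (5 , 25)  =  25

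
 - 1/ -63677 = 1/63677 =0.00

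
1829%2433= 1829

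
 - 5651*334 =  - 1887434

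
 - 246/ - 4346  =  3/53 = 0.06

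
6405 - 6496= - 91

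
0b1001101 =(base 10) 77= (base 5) 302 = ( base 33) 2b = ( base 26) 2p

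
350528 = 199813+150715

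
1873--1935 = 3808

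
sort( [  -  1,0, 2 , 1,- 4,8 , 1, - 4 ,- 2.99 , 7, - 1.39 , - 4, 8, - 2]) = [ - 4, - 4 ,  -  4, -2.99 ,- 2 , - 1.39 ,-1,0,1 , 1 , 2, 7,8, 8] 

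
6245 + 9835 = 16080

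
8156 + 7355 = 15511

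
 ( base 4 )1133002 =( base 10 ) 6082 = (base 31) 6A6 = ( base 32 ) 5u2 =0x17C2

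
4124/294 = 2062/147 = 14.03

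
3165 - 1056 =2109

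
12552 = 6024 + 6528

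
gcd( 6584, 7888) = 8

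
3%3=0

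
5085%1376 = 957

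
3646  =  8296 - 4650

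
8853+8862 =17715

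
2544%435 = 369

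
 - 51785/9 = - 51785/9 = -5753.89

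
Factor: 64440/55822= 32220/27911= 2^2*3^2*5^1 * 13^ (  -  1)*19^( - 1 )*113^ ( - 1 )*179^1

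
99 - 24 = 75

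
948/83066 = 474/41533 = 0.01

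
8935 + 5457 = 14392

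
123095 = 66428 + 56667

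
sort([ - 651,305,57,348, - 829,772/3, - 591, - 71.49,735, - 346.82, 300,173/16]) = [ - 829, - 651, - 591, - 346.82, - 71.49,173/16, 57,772/3,300 , 305,348, 735 ]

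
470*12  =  5640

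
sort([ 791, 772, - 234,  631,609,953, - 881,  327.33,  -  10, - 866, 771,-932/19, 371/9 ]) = [-881 , - 866,-234, - 932/19, - 10,371/9, 327.33,609, 631, 771,772, 791,953]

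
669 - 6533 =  - 5864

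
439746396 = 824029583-384283187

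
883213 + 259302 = 1142515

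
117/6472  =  117/6472=   0.02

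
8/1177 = 8/1177 = 0.01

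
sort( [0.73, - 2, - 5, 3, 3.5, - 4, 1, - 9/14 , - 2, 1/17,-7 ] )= [ -7, - 5, - 4,  -  2, - 2, - 9/14, 1/17, 0.73,1, 3,  3.5]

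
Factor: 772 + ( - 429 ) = 343 = 7^3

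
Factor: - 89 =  - 89^1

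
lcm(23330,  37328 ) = 186640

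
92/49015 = 92/49015 = 0.00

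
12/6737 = 12/6737 = 0.00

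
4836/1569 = 1612/523= 3.08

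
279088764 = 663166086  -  384077322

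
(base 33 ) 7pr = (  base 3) 102121220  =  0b10000100011011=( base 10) 8475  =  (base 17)1c59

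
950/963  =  950/963=0.99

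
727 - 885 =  - 158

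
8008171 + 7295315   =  15303486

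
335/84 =335/84 = 3.99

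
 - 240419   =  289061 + -529480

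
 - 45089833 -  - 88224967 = 43135134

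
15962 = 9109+6853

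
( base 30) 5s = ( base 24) 7a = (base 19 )97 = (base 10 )178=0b10110010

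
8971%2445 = 1636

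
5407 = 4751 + 656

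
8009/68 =8009/68=117.78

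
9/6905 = 9/6905= 0.00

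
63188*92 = 5813296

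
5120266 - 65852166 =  - 60731900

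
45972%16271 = 13430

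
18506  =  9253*2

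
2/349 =2/349= 0.01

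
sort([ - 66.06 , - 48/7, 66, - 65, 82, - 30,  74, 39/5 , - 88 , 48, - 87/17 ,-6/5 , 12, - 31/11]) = [-88, - 66.06, - 65, - 30, - 48/7 , - 87/17, - 31/11, - 6/5, 39/5, 12, 48, 66, 74 , 82 ]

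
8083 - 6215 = 1868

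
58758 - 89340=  - 30582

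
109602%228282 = 109602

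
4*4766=19064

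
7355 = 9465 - 2110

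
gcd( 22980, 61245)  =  15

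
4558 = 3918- - 640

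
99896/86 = 49948/43 = 1161.58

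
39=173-134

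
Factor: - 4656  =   - 2^4 *3^1*97^1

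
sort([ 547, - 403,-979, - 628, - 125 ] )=[-979,-628,- 403, - 125  ,  547 ]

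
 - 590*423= -249570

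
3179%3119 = 60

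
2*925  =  1850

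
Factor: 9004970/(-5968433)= -2^1* 5^1 * 13^1*37^( - 1) * 113^1 * 613^1*161309^( - 1)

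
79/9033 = 79/9033 =0.01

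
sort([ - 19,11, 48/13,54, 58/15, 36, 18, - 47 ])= [ - 47, - 19, 48/13, 58/15 , 11,18 , 36 , 54] 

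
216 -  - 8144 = 8360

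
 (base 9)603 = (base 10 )489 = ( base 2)111101001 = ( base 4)13221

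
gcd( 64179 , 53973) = 27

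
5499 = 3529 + 1970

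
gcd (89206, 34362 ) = 2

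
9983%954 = 443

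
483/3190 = 483/3190 = 0.15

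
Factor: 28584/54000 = 2^ (  -  1)*3^ ( - 1) *5^(  -  3)*397^1 = 397/750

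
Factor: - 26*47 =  - 1222 = - 2^1*13^1*47^1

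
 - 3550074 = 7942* ( - 447 )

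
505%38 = 11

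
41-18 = 23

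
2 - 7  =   - 5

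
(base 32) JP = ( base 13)399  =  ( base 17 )234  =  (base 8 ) 1171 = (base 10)633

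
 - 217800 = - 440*495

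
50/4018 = 25/2009 = 0.01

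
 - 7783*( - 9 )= 70047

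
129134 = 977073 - 847939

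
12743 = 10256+2487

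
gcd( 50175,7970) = 5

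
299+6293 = 6592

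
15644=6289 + 9355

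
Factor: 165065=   5^1*33013^1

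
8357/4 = 2089 + 1/4 = 2089.25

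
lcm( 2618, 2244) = 15708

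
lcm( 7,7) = 7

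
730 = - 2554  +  3284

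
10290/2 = 5145= 5145.00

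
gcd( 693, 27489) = 231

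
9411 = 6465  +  2946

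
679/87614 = 679/87614 = 0.01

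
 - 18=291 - 309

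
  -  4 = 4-8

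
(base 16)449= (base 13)665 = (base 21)2a5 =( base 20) 2eh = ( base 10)1097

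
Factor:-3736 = -2^3 * 467^1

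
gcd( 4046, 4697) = 7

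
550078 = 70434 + 479644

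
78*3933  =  306774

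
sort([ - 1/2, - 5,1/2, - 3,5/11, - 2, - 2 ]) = [ - 5, - 3, - 2, - 2, - 1/2,5/11,1/2]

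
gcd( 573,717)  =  3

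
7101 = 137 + 6964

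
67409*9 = 606681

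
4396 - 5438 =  - 1042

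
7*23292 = 163044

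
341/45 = 7+26/45 = 7.58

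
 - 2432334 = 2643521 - 5075855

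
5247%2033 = 1181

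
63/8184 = 21/2728 = 0.01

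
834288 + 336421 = 1170709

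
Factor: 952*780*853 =633403680 = 2^5 * 3^1*5^1*7^1*13^1*17^1*853^1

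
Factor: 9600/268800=2^( - 2 ) * 7^( - 1) = 1/28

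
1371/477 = 457/159= 2.87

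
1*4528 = 4528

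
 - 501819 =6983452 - 7485271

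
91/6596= 91/6596 = 0.01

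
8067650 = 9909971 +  - 1842321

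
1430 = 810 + 620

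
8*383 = 3064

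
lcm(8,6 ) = 24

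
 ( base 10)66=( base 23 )2k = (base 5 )231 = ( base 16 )42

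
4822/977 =4+914/977 = 4.94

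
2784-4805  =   - 2021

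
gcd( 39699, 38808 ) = 99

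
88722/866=102 + 195/433 = 102.45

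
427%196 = 35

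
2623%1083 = 457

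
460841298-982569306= - 521728008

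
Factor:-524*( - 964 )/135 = 505136/135 = 2^4 * 3^ ( - 3 )*5^( - 1)*131^1 *241^1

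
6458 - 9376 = -2918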